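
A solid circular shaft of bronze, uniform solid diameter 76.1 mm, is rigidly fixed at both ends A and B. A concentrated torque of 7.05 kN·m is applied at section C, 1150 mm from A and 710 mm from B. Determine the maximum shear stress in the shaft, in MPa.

50.4 MPa

With uniform GJ and both ends fixed, compatibility θ_AC = θ_CB gives T_A·a = T_B·b, together with T_A + T_B = T₀.
T_A = T₀·b/(a+b) = 7050·710/1860 = 2691 N·m; T_B = 4359 N·m.
τ in each portion: τ_AC = 3.11×10^7 Pa, τ_CB = 5.04×10^7 Pa; maximum is in CB.
τ_max = T_CB·r/J = 4359·0.0381/3.29×10^-6 = 5.037×10^7 Pa.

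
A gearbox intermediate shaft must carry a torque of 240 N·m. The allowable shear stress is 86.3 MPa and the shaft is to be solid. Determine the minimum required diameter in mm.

24.2 mm

For a solid shaft τ_max = 16T/(πd³), so d = (16T/(π τ_allow))^(1/3) = (16·240.0/(π·8.63×10^7))^(1/3) = 0.02419 m.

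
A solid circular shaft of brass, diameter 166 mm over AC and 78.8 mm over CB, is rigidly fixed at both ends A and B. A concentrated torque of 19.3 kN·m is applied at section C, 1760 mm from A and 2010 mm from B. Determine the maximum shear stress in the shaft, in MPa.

Compatibility: T_A·a/J_AC = T_B·b/J_CB with T_A + T_B = T₀.
J_AC = 7.45×10^-5 m⁴, J_CB = 3.79×10^-6 m⁴, so T_A = T₀·(J_AC/a)/((J_AC/a)+(J_CB/b)) = 18480 N·m, T_B = 821.6 N·m.
τ in each portion: τ_AC = 2.06×10^7 Pa, τ_CB = 8.55×10^6 Pa; maximum is in AC.
τ_max = T_AC·r/J = 18480·0.0830/7.45×10^-5 = 2.057×10^7 Pa.

20.6 MPa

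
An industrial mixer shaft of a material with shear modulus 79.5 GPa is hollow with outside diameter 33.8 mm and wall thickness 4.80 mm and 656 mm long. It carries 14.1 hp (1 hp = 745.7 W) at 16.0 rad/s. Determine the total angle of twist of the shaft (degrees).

ω = 16.0 rad/s, so T = P/ω = 14.1×745.7 / 16.00 = 657.1 N·m.
J = π(d_o⁴ − d_i⁴)/32 = π(0.0338⁴ − 0.0242⁴)/32 = 9.446×10^-8 m⁴.
θ = T·L/(G·J) = 657.1 × 0.656 / (79.5×10⁹ × 9.446×10^-8) = 0.05740 rad.

3.29°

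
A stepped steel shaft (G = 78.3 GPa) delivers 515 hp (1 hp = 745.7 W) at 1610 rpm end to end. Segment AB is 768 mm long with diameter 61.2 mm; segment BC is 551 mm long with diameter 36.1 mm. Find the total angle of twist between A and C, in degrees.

ω = 2π·1610/60 = 168.6 rad/s, so T = P/ω = 515×745.7 / 168.6 = 2278 N·m.
J_AB = π(0.0612)⁴/32 = 1.38×10^-6 m⁴; J_BC = π(0.0361)⁴/32 = 1.67×10^-7 m⁴.
θ = (T/G)·Σ L_i/J_i = (2278/78.3×10⁹)·(0.768/1.38×10^-6 + 0.551/1.67×10^-7) = 0.1124 rad.

6.44°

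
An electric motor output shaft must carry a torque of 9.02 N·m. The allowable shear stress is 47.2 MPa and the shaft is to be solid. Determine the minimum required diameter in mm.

For a solid shaft τ_max = 16T/(πd³), so d = (16T/(π τ_allow))^(1/3) = (16·9.020/(π·4.72×10^7))^(1/3) = 0.009910 m.

9.91 mm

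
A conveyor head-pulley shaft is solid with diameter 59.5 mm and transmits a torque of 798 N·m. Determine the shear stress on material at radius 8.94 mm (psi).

J = πd⁴/32 = π(0.0595)⁴/32 = 1.230×10^-6 m⁴.
Shear stress varies linearly with radius: τ = T·r/J = 798.0 × 0.00894 / 1.230×10^-6 = 5.798×10^6 Pa.

841 psi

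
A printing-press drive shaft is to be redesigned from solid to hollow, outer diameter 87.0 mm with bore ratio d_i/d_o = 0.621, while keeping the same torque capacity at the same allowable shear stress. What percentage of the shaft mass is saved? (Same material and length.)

Equal τ_max and T ⇒ the solid shaft needs d_s³ = d_o³(1−k⁴), so d_s = 87.0·(1−0.621⁴)^(1/3) = 82.45 mm.
Area ratio A_h/A_s = d_o²(1−k²)/d_s² = (1−k²)/(1−k⁴)^(2/3) = 0.6840.
Mass saving = 1 − 0.6840 = 31.6 %.

31.6 %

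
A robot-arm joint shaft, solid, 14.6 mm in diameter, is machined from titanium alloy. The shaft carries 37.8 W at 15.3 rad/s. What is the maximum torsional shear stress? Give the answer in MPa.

ω = 15.3 rad/s, so T = P/ω = 37.8 / 15.30 = 2.471 N·m.
J = πd⁴/32 = π(0.0146)⁴/32 = 4.461×10^-9 m⁴.
τ_max = T·r/J = 2.471 × 0.00730 / 4.461×10^-9 = 4.043×10^6 Pa.

4.04 MPa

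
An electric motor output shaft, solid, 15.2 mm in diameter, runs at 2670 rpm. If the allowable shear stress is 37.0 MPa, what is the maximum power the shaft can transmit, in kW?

7.13 kW

J = πd⁴/32 = π(0.0152)⁴/32 = 5.241×10^-9 m⁴.
T_max = τ_allow·J/r = 3.70×10^7 × 5.241×10^-9 / 0.00760 = 25.51 N·m.
ω = 2π·2670/60 = 279.6 rad/s, so P_max = T_max·ω = 7133 W.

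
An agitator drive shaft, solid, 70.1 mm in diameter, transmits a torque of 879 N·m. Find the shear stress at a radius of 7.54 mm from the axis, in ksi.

0.405 ksi

J = πd⁴/32 = π(0.0701)⁴/32 = 2.371×10^-6 m⁴.
Shear stress varies linearly with radius: τ = T·r/J = 879.0 × 0.00754 / 2.371×10^-6 = 2.796×10^6 Pa.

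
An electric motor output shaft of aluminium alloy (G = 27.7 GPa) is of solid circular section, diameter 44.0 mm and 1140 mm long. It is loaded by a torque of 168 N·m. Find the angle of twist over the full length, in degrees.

1.08°

J = πd⁴/32 = π(0.0440)⁴/32 = 3.680×10^-7 m⁴.
θ = T·L/(G·J) = 168.0 × 1.14 / (27.7×10⁹ × 3.680×10^-7) = 0.01879 rad.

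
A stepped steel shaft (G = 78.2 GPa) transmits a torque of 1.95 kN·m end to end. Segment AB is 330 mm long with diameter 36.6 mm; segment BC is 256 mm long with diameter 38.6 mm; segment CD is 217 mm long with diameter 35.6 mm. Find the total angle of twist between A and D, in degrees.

J_AB = π(0.0366)⁴/32 = 1.76×10^-7 m⁴; J_BC = π(0.0386)⁴/32 = 2.18×10^-7 m⁴; J_CD = π(0.0356)⁴/32 = 1.58×10^-7 m⁴.
θ = (T/G)·Σ L_i/J_i = (1950/78.2×10⁹)·(0.330/1.76×10^-7 + 0.256/2.18×10^-7 + 0.217/1.58×10^-7) = 0.1103 rad.

6.32°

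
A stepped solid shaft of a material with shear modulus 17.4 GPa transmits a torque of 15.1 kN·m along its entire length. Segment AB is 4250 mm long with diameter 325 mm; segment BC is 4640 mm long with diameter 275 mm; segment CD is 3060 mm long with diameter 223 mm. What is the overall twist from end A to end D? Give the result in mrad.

21.5 mrad

J_AB = π(0.325)⁴/32 = 1.10×10^-3 m⁴; J_BC = π(0.275)⁴/32 = 5.61×10^-4 m⁴; J_CD = π(0.223)⁴/32 = 2.43×10^-4 m⁴.
θ = (T/G)·Σ L_i/J_i = (15100/17.4×10⁹)·(4.25/1.10×10^-3 + 4.64/5.61×10^-4 + 3.06/2.43×10^-4) = 0.02148 rad.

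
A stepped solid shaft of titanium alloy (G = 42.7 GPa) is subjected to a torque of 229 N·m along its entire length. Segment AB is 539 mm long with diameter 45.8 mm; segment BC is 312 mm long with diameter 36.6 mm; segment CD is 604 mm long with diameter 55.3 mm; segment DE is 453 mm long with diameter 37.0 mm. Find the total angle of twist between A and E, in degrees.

1.89°

J_AB = π(0.0458)⁴/32 = 4.32×10^-7 m⁴; J_BC = π(0.0366)⁴/32 = 1.76×10^-7 m⁴; J_CD = π(0.0553)⁴/32 = 9.18×10^-7 m⁴; J_DE = π(0.0370)⁴/32 = 1.84×10^-7 m⁴.
θ = (T/G)·Σ L_i/J_i = (229.0/42.7×10⁹)·(0.539/4.32×10^-7 + 0.312/1.76×10^-7 + 0.604/9.18×10^-7 + 0.453/1.84×10^-7) = 0.03292 rad.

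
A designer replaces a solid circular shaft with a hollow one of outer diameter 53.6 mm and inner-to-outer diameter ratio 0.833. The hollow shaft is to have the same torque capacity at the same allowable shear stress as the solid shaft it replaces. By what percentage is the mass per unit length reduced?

52.6 %

Equal τ_max and T ⇒ the solid shaft needs d_s³ = d_o³(1−k⁴), so d_s = 53.6·(1−0.833⁴)^(1/3) = 43.06 mm.
Area ratio A_h/A_s = d_o²(1−k²)/d_s² = (1−k²)/(1−k⁴)^(2/3) = 0.4743.
Mass saving = 1 − 0.4743 = 52.6 %.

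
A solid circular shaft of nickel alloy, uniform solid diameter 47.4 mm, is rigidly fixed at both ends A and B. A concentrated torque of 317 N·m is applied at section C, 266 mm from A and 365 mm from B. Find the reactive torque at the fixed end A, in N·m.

With uniform GJ and both ends fixed, compatibility θ_AC = θ_CB gives T_A·a = T_B·b, together with T_A + T_B = T₀.
T_A = T₀·b/(a+b) = 317.0·365/631.0 = 183.4 N·m; T_B = 133.6 N·m.

183 N·m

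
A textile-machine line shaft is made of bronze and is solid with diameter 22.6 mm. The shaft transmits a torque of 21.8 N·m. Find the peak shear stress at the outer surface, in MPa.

9.62 MPa

J = πd⁴/32 = π(0.0226)⁴/32 = 2.561×10^-8 m⁴.
τ_max = T·r/J = 21.80 × 0.0113 / 2.561×10^-8 = 9.618×10^6 Pa.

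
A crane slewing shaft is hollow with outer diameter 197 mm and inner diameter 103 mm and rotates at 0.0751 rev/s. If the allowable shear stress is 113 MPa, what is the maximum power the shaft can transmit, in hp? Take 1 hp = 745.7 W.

J = π(d_o⁴ − d_i⁴)/32 = π(0.197⁴ − 0.103⁴)/32 = 1.368×10^-4 m⁴.
T_max = τ_allow·J/r = 1.13×10^8 × 1.368×10^-4 / 0.0985 = 157000 N·m.
ω = 2π·0.0751 = 0.4719 rad/s, so P_max = T_max·ω = 7.406×10^4 W.

99.3 hp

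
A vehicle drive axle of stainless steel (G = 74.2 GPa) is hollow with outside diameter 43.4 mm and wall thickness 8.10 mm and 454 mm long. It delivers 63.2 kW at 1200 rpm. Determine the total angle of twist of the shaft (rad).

0.0104 rad

ω = 2π·1200/60 = 125.7 rad/s, so T = P/ω = 63.2×10³ / 125.7 = 502.9 N·m.
J = π(d_o⁴ − d_i⁴)/32 = π(0.0434⁴ − 0.0272⁴)/32 = 2.946×10^-7 m⁴.
θ = T·L/(G·J) = 502.9 × 0.454 / (74.2×10⁹ × 2.946×10^-7) = 0.01045 rad.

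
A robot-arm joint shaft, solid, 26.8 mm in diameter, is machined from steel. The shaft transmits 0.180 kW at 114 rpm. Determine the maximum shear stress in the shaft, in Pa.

ω = 2π·114/60 = 11.94 rad/s, so T = P/ω = 0.180×10³ / 11.94 = 15.08 N·m.
J = πd⁴/32 = π(0.0268)⁴/32 = 5.065×10^-8 m⁴.
τ_max = T·r/J = 15.08 × 0.0134 / 5.065×10^-8 = 3.989×10^6 Pa.

3.99e6 Pa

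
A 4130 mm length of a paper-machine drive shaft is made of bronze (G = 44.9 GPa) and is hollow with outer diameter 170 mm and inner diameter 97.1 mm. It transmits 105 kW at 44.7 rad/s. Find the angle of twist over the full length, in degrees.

ω = 44.7 rad/s, so T = P/ω = 105×10³ / 44.70 = 2349 N·m.
J = π(d_o⁴ − d_i⁴)/32 = π(0.170⁴ − 0.0971⁴)/32 = 7.327×10^-5 m⁴.
θ = T·L/(G·J) = 2349 × 4.13 / (44.9×10⁹ × 7.327×10^-5) = 2.949×10^-3 rad.

0.169°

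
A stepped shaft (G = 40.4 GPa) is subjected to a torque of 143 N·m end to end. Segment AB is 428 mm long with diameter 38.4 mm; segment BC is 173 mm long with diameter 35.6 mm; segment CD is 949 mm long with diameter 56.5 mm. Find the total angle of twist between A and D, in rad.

0.0143 rad

J_AB = π(0.0384)⁴/32 = 2.13×10^-7 m⁴; J_BC = π(0.0356)⁴/32 = 1.58×10^-7 m⁴; J_CD = π(0.0565)⁴/32 = 1.00×10^-6 m⁴.
θ = (T/G)·Σ L_i/J_i = (143.0/40.4×10⁹)·(0.428/2.13×10^-7 + 0.173/1.58×10^-7 + 0.949/1.00×10^-6) = 0.01434 rad.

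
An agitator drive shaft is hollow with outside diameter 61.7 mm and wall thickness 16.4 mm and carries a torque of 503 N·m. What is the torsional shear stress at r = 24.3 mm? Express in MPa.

9.03 MPa

J = π(d_o⁴ − d_i⁴)/32 = π(0.0617⁴ − 0.0289⁴)/32 = 1.354×10^-6 m⁴.
Shear stress varies linearly with radius: τ = T·r/J = 503.0 × 0.0243 / 1.354×10^-6 = 9.025×10^6 Pa.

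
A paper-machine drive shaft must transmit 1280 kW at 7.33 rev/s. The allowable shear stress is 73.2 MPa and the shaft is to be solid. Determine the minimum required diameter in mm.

ω = 2π·7.33 = 46.06 rad/s, so T = P/ω = 1280×10³ / 46.06 = 27790 N·m.
For a solid shaft τ_max = 16T/(πd³), so d = (16T/(π τ_allow))^(1/3) = (16·27790/(π·7.32×10^7))^(1/3) = 0.1246 m.

125 mm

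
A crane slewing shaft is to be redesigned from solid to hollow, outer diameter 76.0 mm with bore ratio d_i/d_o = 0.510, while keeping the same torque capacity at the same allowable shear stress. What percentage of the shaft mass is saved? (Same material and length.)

22.5 %

Equal τ_max and T ⇒ the solid shaft needs d_s³ = d_o³(1−k⁴), so d_s = 76.0·(1−0.510⁴)^(1/3) = 74.25 mm.
Area ratio A_h/A_s = d_o²(1−k²)/d_s² = (1−k²)/(1−k⁴)^(2/3) = 0.7753.
Mass saving = 1 − 0.7753 = 22.5 %.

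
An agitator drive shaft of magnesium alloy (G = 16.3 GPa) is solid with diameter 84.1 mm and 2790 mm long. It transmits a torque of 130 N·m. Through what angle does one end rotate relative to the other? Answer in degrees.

0.260°

J = πd⁴/32 = π(0.0841)⁴/32 = 4.911×10^-6 m⁴.
θ = T·L/(G·J) = 130.0 × 2.79 / (16.3×10⁹ × 4.911×10^-6) = 4.531×10^-3 rad.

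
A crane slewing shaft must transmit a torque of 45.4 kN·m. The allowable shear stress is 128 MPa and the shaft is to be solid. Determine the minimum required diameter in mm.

For a solid shaft τ_max = 16T/(πd³), so d = (16T/(π τ_allow))^(1/3) = (16·45400/(π·1.28×10^8))^(1/3) = 0.1218 m.

122 mm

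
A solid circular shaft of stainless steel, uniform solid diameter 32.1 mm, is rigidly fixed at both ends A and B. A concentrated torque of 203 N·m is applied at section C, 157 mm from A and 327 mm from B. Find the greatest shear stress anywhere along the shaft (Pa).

2.11e7 Pa

With uniform GJ and both ends fixed, compatibility θ_AC = θ_CB gives T_A·a = T_B·b, together with T_A + T_B = T₀.
T_A = T₀·b/(a+b) = 203.0·327/484.0 = 137.2 N·m; T_B = 65.85 N·m.
τ in each portion: τ_AC = 2.11×10^7 Pa, τ_CB = 1.01×10^7 Pa; maximum is in AC.
τ_max = T_AC·r/J = 137.2·0.0161/1.04×10^-7 = 2.112×10^7 Pa.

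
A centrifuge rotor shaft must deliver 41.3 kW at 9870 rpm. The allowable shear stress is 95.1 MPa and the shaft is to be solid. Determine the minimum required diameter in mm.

12.9 mm

ω = 2π·9870/60 = 1034 rad/s, so T = P/ω = 41.3×10³ / 1034 = 39.96 N·m.
For a solid shaft τ_max = 16T/(πd³), so d = (16T/(π τ_allow))^(1/3) = (16·39.96/(π·9.51×10^7))^(1/3) = 0.01289 m.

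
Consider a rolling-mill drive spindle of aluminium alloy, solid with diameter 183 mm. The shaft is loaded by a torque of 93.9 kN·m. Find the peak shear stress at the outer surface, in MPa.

78.0 MPa

J = πd⁴/32 = π(0.183)⁴/32 = 1.101×10^-4 m⁴.
τ_max = T·r/J = 93900 × 0.0915 / 1.101×10^-4 = 7.803×10^7 Pa.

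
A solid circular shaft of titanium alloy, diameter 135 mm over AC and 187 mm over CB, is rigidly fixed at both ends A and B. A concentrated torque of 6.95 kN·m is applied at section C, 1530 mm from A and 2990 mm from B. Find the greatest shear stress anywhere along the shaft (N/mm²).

Compatibility: T_A·a/J_AC = T_B·b/J_CB with T_A + T_B = T₀.
J_AC = 3.26×10^-5 m⁴, J_CB = 1.20×10^-4 m⁴, so T_A = T₀·(J_AC/a)/((J_AC/a)+(J_CB/b)) = 2410 N·m, T_B = 4540 N·m.
τ in each portion: τ_AC = 4.99×10^6 Pa, τ_CB = 3.54×10^6 Pa; maximum is in AC.
τ_max = T_AC·r/J = 2410·0.0675/3.26×10^-5 = 4.989×10^6 Pa.

4.99 N/mm²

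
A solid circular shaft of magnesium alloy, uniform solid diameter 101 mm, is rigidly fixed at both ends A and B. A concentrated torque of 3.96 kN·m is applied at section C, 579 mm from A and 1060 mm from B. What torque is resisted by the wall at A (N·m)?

With uniform GJ and both ends fixed, compatibility θ_AC = θ_CB gives T_A·a = T_B·b, together with T_A + T_B = T₀.
T_A = T₀·b/(a+b) = 3960·1060/1639 = 2561 N·m; T_B = 1399 N·m.

2560 N·m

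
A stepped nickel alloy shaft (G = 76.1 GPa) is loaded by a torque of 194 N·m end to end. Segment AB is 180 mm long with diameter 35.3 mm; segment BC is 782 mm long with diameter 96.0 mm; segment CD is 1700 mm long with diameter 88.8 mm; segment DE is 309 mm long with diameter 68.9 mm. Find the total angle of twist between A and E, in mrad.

J_AB = π(0.0353)⁴/32 = 1.52×10^-7 m⁴; J_BC = π(0.0960)⁴/32 = 8.34×10^-6 m⁴; J_CD = π(0.0888)⁴/32 = 6.10×10^-6 m⁴; J_DE = π(0.0689)⁴/32 = 2.21×10^-6 m⁴.
θ = (T/G)·Σ L_i/J_i = (194.0/76.1×10⁹)·(0.180/1.52×10^-7 + 0.782/8.34×10^-6 + 1.70/6.10×10^-6 + 0.309/2.21×10^-6) = 4.315×10^-3 rad.

4.32 mrad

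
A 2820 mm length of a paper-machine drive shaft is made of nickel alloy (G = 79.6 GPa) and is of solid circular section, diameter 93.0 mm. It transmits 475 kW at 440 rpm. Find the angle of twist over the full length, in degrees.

2.85°

ω = 2π·440/60 = 46.08 rad/s, so T = P/ω = 475×10³ / 46.08 = 10310 N·m.
J = πd⁴/32 = π(0.0930)⁴/32 = 7.344×10^-6 m⁴.
θ = T·L/(G·J) = 10310 × 2.82 / (79.6×10⁹ × 7.344×10^-6) = 0.04973 rad.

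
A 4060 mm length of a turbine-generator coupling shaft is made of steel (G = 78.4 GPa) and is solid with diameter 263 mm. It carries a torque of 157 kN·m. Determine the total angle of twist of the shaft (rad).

J = πd⁴/32 = π(0.263)⁴/32 = 4.697×10^-4 m⁴.
θ = T·L/(G·J) = 157000 × 4.06 / (78.4×10⁹ × 4.697×10^-4) = 0.01731 rad.

0.0173 rad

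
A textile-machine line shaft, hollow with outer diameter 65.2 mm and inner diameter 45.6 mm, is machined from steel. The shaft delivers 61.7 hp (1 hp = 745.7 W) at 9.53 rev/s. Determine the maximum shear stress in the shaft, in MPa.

18.6 MPa

ω = 2π·9.53 = 59.88 rad/s, so T = P/ω = 61.7×745.7 / 59.88 = 768.4 N·m.
J = π(d_o⁴ − d_i⁴)/32 = π(0.0652⁴ − 0.0456⁴)/32 = 1.350×10^-6 m⁴.
τ_max = T·r/J = 768.4 × 0.0326 / 1.350×10^-6 = 1.856×10^7 Pa.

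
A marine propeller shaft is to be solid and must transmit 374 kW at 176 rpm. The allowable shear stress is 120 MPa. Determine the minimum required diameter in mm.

ω = 2π·176/60 = 18.43 rad/s, so T = P/ω = 374×10³ / 18.43 = 20290 N·m.
For a solid shaft τ_max = 16T/(πd³), so d = (16T/(π τ_allow))^(1/3) = (16·20290/(π·1.20×10^8))^(1/3) = 0.09514 m.

95.1 mm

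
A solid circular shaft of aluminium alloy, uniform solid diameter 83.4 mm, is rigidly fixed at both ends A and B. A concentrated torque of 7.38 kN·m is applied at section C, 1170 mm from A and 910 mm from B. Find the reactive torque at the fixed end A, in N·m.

With uniform GJ and both ends fixed, compatibility θ_AC = θ_CB gives T_A·a = T_B·b, together with T_A + T_B = T₀.
T_A = T₀·b/(a+b) = 7380·910/2080 = 3229 N·m; T_B = 4151 N·m.

3230 N·m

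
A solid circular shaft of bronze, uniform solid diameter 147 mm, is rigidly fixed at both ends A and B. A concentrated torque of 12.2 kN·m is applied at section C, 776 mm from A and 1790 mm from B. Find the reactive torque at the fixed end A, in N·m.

8510 N·m

With uniform GJ and both ends fixed, compatibility θ_AC = θ_CB gives T_A·a = T_B·b, together with T_A + T_B = T₀.
T_A = T₀·b/(a+b) = 12200·1790/2566 = 8511 N·m; T_B = 3689 N·m.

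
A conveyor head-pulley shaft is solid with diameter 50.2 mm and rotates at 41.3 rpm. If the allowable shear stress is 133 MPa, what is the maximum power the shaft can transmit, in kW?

J = πd⁴/32 = π(0.0502)⁴/32 = 6.235×10^-7 m⁴.
T_max = τ_allow·J/r = 1.33×10^8 × 6.235×10^-7 / 0.0251 = 3304 N·m.
ω = 2π·41.3/60 = 4.325 rad/s, so P_max = T_max·ω = 1.429×10^4 W.

14.3 kW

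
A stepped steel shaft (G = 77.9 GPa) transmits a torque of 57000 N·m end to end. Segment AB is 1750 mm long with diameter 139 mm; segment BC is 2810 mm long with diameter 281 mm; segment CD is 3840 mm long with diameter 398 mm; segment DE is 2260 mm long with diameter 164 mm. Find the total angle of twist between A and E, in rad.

0.0627 rad

J_AB = π(0.139)⁴/32 = 3.66×10^-5 m⁴; J_BC = π(0.281)⁴/32 = 6.12×10^-4 m⁴; J_CD = π(0.398)⁴/32 = 2.46×10^-3 m⁴; J_DE = π(0.164)⁴/32 = 7.10×10^-5 m⁴.
θ = (T/G)·Σ L_i/J_i = (57000/77.9×10⁹)·(1.75/3.66×10^-5 + 2.81/6.12×10^-4 + 3.84/2.46×10^-3 + 2.26/7.10×10^-5) = 0.06272 rad.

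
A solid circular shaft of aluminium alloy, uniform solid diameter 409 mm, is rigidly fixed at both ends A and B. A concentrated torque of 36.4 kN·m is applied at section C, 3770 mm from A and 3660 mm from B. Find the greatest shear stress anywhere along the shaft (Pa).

1.37e6 Pa

With uniform GJ and both ends fixed, compatibility θ_AC = θ_CB gives T_A·a = T_B·b, together with T_A + T_B = T₀.
T_A = T₀·b/(a+b) = 36400·3660/7430 = 17930 N·m; T_B = 18470 N·m.
τ in each portion: τ_AC = 1.33×10^6 Pa, τ_CB = 1.37×10^6 Pa; maximum is in CB.
τ_max = T_CB·r/J = 18470·0.204/2.75×10^-3 = 1.375×10^6 Pa.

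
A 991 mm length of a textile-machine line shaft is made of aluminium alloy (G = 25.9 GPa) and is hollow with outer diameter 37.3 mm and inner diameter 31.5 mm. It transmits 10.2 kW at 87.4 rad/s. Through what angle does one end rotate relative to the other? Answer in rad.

0.0478 rad

ω = 87.4 rad/s, so T = P/ω = 10.2×10³ / 87.40 = 116.7 N·m.
J = π(d_o⁴ − d_i⁴)/32 = π(0.0373⁴ − 0.0315⁴)/32 = 9.338×10^-8 m⁴.
θ = T·L/(G·J) = 116.7 × 0.991 / (25.9×10⁹ × 9.338×10^-8) = 0.04782 rad.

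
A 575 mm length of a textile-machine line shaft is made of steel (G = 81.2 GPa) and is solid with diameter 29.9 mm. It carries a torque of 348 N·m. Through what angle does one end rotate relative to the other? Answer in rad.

J = πd⁴/32 = π(0.0299)⁴/32 = 7.847×10^-8 m⁴.
θ = T·L/(G·J) = 348.0 × 0.575 / (81.2×10⁹ × 7.847×10^-8) = 0.03141 rad.

0.0314 rad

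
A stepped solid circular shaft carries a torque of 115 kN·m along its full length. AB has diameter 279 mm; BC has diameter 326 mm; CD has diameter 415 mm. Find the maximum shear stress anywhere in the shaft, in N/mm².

27.0 N/mm²

Under the same torque, τ_max = 16T/(πd³) is largest where d is smallest — segment AB (d = 279 mm).
τ_max = 16·115000/(π·(0.279)³) = 2.697×10^7 Pa.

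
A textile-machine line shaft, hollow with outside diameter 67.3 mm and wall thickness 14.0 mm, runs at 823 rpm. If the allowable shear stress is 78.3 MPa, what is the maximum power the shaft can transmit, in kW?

J = π(d_o⁴ − d_i⁴)/32 = π(0.0673⁴ − 0.0393⁴)/32 = 1.780×10^-6 m⁴.
T_max = τ_allow·J/r = 7.83×10^7 × 1.780×10^-6 / 0.0336 = 4141 N·m.
ω = 2π·823/60 = 86.18 rad/s, so P_max = T_max·ω = 3.569×10^5 W.

357 kW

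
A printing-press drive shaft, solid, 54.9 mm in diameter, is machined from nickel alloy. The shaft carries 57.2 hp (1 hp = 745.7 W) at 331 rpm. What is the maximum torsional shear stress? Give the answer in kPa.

ω = 2π·331/60 = 34.66 rad/s, so T = P/ω = 57.2×745.7 / 34.66 = 1231 N·m.
J = πd⁴/32 = π(0.0549)⁴/32 = 8.918×10^-7 m⁴.
τ_max = T·r/J = 1231 × 0.0274 / 8.918×10^-7 = 3.788×10^7 Pa.

37900 kPa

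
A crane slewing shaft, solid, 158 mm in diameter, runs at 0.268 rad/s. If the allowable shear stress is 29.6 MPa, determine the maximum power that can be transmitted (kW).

J = πd⁴/32 = π(0.158)⁴/32 = 6.118×10^-5 m⁴.
T_max = τ_allow·J/r = 2.96×10^7 × 6.118×10^-5 / 0.0790 = 22920 N·m.
ω = 0.268 rad/s, so P_max = T_max·ω = 6144 W.

6.14 kW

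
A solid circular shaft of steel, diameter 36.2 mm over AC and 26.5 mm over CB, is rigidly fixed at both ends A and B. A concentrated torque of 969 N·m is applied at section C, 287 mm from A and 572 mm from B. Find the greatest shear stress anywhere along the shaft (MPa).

90.9 MPa

Compatibility: T_A·a/J_AC = T_B·b/J_CB with T_A + T_B = T₀.
J_AC = 1.69×10^-7 m⁴, J_CB = 4.84×10^-8 m⁴, so T_A = T₀·(J_AC/a)/((J_AC/a)+(J_CB/b)) = 847.0 N·m, T_B = 122.0 N·m.
τ in each portion: τ_AC = 9.09×10^7 Pa, τ_CB = 3.34×10^7 Pa; maximum is in AC.
τ_max = T_AC·r/J = 847.0·0.0181/1.69×10^-7 = 9.093×10^7 Pa.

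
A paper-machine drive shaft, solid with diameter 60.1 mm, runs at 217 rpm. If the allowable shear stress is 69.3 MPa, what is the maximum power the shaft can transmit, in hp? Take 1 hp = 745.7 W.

J = πd⁴/32 = π(0.0601)⁴/32 = 1.281×10^-6 m⁴.
T_max = τ_allow·J/r = 6.93×10^7 × 1.281×10^-6 / 0.0301 = 2954 N·m.
ω = 2π·217/60 = 22.72 rad/s, so P_max = T_max·ω = 6.712×10^4 W.

90.0 hp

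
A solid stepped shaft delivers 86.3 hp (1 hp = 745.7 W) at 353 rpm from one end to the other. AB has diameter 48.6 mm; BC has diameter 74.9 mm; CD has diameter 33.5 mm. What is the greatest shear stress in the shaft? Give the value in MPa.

ω = 2π·353/60 = 36.97 rad/s, so T = P/ω = 86.3×745.7 / 36.97 = 1741 N·m.
Under the same torque, τ_max = 16T/(πd³) is largest where d is smallest — segment CD (d = 33.5 mm).
τ_max = 16·1741/(π·(0.0335)³) = 2.358×10^8 Pa.

236 MPa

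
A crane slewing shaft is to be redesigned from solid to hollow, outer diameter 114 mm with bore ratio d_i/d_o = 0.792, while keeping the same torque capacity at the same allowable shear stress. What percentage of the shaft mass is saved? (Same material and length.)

Equal τ_max and T ⇒ the solid shaft needs d_s³ = d_o³(1−k⁴), so d_s = 114·(1−0.792⁴)^(1/3) = 96.50 mm.
Area ratio A_h/A_s = d_o²(1−k²)/d_s² = (1−k²)/(1−k⁴)^(2/3) = 0.5202.
Mass saving = 1 − 0.5202 = 48.0 %.

48.0 %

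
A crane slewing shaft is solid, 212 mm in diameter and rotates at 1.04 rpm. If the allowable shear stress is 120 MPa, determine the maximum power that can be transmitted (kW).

24.5 kW

J = πd⁴/32 = π(0.212)⁴/32 = 1.983×10^-4 m⁴.
T_max = τ_allow·J/r = 1.20×10^8 × 1.983×10^-4 / 0.106 = 224500 N·m.
ω = 2π·1.04/60 = 0.1089 rad/s, so P_max = T_max·ω = 2.445×10^4 W.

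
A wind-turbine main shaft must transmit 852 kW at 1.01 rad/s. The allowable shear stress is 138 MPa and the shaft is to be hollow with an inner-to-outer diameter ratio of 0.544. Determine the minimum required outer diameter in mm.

ω = 1.01 rad/s, so T = P/ω = 852×10³ / 1.010 = 843600 N·m.
For a hollow shaft with d_i/d_o = 0.544: τ_max = 16T/(π d_o³ (1−k⁴)), so d_o = [16T/(π τ_allow (1−k⁴))]^(1/3) = [16·843600/(π·1.38×10^8·0.9124)]^(1/3) = 0.3243 m.

324 mm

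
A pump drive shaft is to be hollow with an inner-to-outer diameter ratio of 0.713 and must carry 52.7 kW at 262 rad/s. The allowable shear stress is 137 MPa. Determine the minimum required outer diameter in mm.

ω = 262 rad/s, so T = P/ω = 52.7×10³ / 262.0 = 201.1 N·m.
For a hollow shaft with d_i/d_o = 0.713: τ_max = 16T/(π d_o³ (1−k⁴)), so d_o = [16T/(π τ_allow (1−k⁴))]^(1/3) = [16·201.1/(π·1.37×10^8·0.7416)]^(1/3) = 0.02160 m.

21.6 mm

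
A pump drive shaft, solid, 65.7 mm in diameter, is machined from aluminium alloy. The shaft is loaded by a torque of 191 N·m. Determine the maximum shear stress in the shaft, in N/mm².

3.43 N/mm²

J = πd⁴/32 = π(0.0657)⁴/32 = 1.829×10^-6 m⁴.
τ_max = T·r/J = 191.0 × 0.0329 / 1.829×10^-6 = 3.430×10^6 Pa.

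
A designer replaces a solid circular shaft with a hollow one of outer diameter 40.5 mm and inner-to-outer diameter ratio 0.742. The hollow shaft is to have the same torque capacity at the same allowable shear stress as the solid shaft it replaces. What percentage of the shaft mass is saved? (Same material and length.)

42.8 %

Equal τ_max and T ⇒ the solid shaft needs d_s³ = d_o³(1−k⁴), so d_s = 40.5·(1−0.742⁴)^(1/3) = 35.91 mm.
Area ratio A_h/A_s = d_o²(1−k²)/d_s² = (1−k²)/(1−k⁴)^(2/3) = 0.5718.
Mass saving = 1 − 0.5718 = 42.8 %.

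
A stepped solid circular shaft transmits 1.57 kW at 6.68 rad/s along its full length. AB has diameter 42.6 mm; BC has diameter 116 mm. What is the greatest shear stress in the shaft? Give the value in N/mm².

15.5 N/mm²

ω = 6.68 rad/s, so T = P/ω = 1.57×10³ / 6.680 = 235.0 N·m.
Under the same torque, τ_max = 16T/(πd³) is largest where d is smallest — segment AB (d = 42.6 mm).
τ_max = 16·235.0/(π·(0.0426)³) = 1.548×10^7 Pa.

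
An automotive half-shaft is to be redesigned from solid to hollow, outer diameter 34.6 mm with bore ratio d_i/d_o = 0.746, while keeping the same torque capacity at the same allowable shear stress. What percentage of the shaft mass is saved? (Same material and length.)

Equal τ_max and T ⇒ the solid shaft needs d_s³ = d_o³(1−k⁴), so d_s = 34.6·(1−0.746⁴)^(1/3) = 30.58 mm.
Area ratio A_h/A_s = d_o²(1−k²)/d_s² = (1−k²)/(1−k⁴)^(2/3) = 0.5678.
Mass saving = 1 − 0.5678 = 43.2 %.

43.2 %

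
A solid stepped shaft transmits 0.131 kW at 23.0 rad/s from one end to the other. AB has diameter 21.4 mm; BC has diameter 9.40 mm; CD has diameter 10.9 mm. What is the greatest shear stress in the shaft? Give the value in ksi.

5.07 ksi

ω = 23.0 rad/s, so T = P/ω = 0.131×10³ / 23.00 = 5.696 N·m.
Under the same torque, τ_max = 16T/(πd³) is largest where d is smallest — segment BC (d = 9.40 mm).
τ_max = 16·5.696/(π·(0.00940)³) = 3.492×10^7 Pa.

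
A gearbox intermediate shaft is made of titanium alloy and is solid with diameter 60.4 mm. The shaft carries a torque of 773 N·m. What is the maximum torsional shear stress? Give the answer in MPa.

17.9 MPa

J = πd⁴/32 = π(0.0604)⁴/32 = 1.307×10^-6 m⁴.
τ_max = T·r/J = 773.0 × 0.0302 / 1.307×10^-6 = 1.787×10^7 Pa.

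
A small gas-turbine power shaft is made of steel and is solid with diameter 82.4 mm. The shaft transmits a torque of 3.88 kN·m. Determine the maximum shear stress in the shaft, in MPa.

35.3 MPa

J = πd⁴/32 = π(0.0824)⁴/32 = 4.526×10^-6 m⁴.
τ_max = T·r/J = 3880 × 0.0412 / 4.526×10^-6 = 3.532×10^7 Pa.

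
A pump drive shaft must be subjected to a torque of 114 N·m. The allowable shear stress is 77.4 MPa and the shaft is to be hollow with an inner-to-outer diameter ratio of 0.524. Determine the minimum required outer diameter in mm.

For a hollow shaft with d_i/d_o = 0.524: τ_max = 16T/(π d_o³ (1−k⁴)), so d_o = [16T/(π τ_allow (1−k⁴))]^(1/3) = [16·114.0/(π·7.74×10^7·0.9246)]^(1/3) = 0.02009 m.

20.1 mm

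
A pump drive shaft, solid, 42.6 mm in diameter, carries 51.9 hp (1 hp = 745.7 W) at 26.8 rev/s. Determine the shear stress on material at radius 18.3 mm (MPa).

13.0 MPa

ω = 2π·26.8 = 168.4 rad/s, so T = P/ω = 51.9×745.7 / 168.4 = 229.8 N·m.
J = πd⁴/32 = π(0.0426)⁴/32 = 3.233×10^-7 m⁴.
Shear stress varies linearly with radius: τ = T·r/J = 229.8 × 0.0183 / 3.233×10^-7 = 1.301×10^7 Pa.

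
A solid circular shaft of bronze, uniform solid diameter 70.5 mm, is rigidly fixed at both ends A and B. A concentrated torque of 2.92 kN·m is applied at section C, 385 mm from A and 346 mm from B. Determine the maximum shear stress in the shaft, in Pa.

With uniform GJ and both ends fixed, compatibility θ_AC = θ_CB gives T_A·a = T_B·b, together with T_A + T_B = T₀.
T_A = T₀·b/(a+b) = 2920·346/731.0 = 1382 N·m; T_B = 1538 N·m.
τ in each portion: τ_AC = 2.01×10^7 Pa, τ_CB = 2.24×10^7 Pa; maximum is in CB.
τ_max = T_CB·r/J = 1538·0.0352/2.43×10^-6 = 2.235×10^7 Pa.

2.24e7 Pa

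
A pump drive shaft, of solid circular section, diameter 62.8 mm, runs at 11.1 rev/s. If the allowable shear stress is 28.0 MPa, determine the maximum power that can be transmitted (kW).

J = πd⁴/32 = π(0.0628)⁴/32 = 1.527×10^-6 m⁴.
T_max = τ_allow·J/r = 2.80×10^7 × 1.527×10^-6 / 0.0314 = 1362 N·m.
ω = 2π·11.1 = 69.74 rad/s, so P_max = T_max·ω = 9.497×10^4 W.

95.0 kW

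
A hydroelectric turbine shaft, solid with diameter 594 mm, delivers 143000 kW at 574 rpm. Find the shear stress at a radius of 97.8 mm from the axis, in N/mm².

19.0 N/mm²

ω = 2π·574/60 = 60.11 rad/s, so T = P/ω = 143000×10³ / 60.11 = 2.379e6 N·m.
J = πd⁴/32 = π(0.594)⁴/32 = 0.01222 m⁴.
Shear stress varies linearly with radius: τ = T·r/J = 2.379e6 × 0.0978 / 0.01222 = 1.904×10^7 Pa.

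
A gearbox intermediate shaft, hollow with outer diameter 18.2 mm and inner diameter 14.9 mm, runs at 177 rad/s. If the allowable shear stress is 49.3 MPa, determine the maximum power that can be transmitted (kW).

5.69 kW

J = π(d_o⁴ − d_i⁴)/32 = π(0.0182⁴ − 0.0149⁴)/32 = 5.933×10^-9 m⁴.
T_max = τ_allow·J/r = 4.93×10^7 × 5.933×10^-9 / 0.00910 = 32.14 N·m.
ω = 177 rad/s, so P_max = T_max·ω = 5689 W.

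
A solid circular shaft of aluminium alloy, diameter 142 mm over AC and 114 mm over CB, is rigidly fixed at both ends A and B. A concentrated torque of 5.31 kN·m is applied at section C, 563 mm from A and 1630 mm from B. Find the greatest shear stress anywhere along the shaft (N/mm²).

Compatibility: T_A·a/J_AC = T_B·b/J_CB with T_A + T_B = T₀.
J_AC = 3.99×10^-5 m⁴, J_CB = 1.66×10^-5 m⁴, so T_A = T₀·(J_AC/a)/((J_AC/a)+(J_CB/b)) = 4644 N·m, T_B = 666.3 N·m.
τ in each portion: τ_AC = 8.26×10^6 Pa, τ_CB = 2.29×10^6 Pa; maximum is in AC.
τ_max = T_AC·r/J = 4644·0.0710/3.99×10^-5 = 8.260×10^6 Pa.

8.26 N/mm²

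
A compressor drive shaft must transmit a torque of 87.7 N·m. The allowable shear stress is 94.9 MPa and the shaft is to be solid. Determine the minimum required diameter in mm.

For a solid shaft τ_max = 16T/(πd³), so d = (16T/(π τ_allow))^(1/3) = (16·87.70/(π·9.49×10^7))^(1/3) = 0.01676 m.

16.8 mm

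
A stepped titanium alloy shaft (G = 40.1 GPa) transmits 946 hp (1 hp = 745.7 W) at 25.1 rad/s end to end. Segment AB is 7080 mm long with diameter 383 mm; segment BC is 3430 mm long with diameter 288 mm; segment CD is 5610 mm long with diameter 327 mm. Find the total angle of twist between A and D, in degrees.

0.539°

ω = 25.1 rad/s, so T = P/ω = 946×745.7 / 25.10 = 28100 N·m.
J_AB = π(0.383)⁴/32 = 2.11×10^-3 m⁴; J_BC = π(0.288)⁴/32 = 6.75×10^-4 m⁴; J_CD = π(0.327)⁴/32 = 1.12×10^-3 m⁴.
θ = (T/G)·Σ L_i/J_i = (28100/40.1×10⁹)·(7.08/2.11×10^-3 + 3.43/6.75×10^-4 + 5.61/1.12×10^-3) = 9.411×10^-3 rad.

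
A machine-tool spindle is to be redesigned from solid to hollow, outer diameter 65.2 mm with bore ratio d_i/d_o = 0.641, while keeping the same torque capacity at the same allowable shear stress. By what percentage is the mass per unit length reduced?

Equal τ_max and T ⇒ the solid shaft needs d_s³ = d_o³(1−k⁴), so d_s = 65.2·(1−0.641⁴)^(1/3) = 61.30 mm.
Area ratio A_h/A_s = d_o²(1−k²)/d_s² = (1−k²)/(1−k⁴)^(2/3) = 0.6664.
Mass saving = 1 − 0.6664 = 33.4 %.

33.4 %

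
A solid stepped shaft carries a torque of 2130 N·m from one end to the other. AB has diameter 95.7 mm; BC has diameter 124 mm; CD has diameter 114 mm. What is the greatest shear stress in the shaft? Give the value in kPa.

Under the same torque, τ_max = 16T/(πd³) is largest where d is smallest — segment AB (d = 95.7 mm).
τ_max = 16·2130/(π·(0.0957)³) = 1.238×10^7 Pa.

12400 kPa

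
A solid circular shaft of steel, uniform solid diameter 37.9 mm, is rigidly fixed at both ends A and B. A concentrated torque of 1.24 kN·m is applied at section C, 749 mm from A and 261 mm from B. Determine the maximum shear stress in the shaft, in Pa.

8.60e7 Pa

With uniform GJ and both ends fixed, compatibility θ_AC = θ_CB gives T_A·a = T_B·b, together with T_A + T_B = T₀.
T_A = T₀·b/(a+b) = 1240·261/1010 = 320.4 N·m; T_B = 919.6 N·m.
τ in each portion: τ_AC = 3.00×10^7 Pa, τ_CB = 8.60×10^7 Pa; maximum is in CB.
τ_max = T_CB·r/J = 919.6·0.0189/2.03×10^-7 = 8.603×10^7 Pa.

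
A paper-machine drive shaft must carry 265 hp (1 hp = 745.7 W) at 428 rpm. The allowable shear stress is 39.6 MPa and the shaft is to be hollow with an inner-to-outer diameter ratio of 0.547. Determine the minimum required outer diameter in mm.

ω = 2π·428/60 = 44.82 rad/s, so T = P/ω = 265×745.7 / 44.82 = 4409 N·m.
For a hollow shaft with d_i/d_o = 0.547: τ_max = 16T/(π d_o³ (1−k⁴)), so d_o = [16T/(π τ_allow (1−k⁴))]^(1/3) = [16·4409/(π·3.96×10^7·0.9105)]^(1/3) = 0.08540 m.

85.4 mm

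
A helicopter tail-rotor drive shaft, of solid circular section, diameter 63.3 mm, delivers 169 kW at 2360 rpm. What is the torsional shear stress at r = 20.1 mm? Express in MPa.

8.72 MPa

ω = 2π·2360/60 = 247.1 rad/s, so T = P/ω = 169×10³ / 247.1 = 683.8 N·m.
J = πd⁴/32 = π(0.0633)⁴/32 = 1.576×10^-6 m⁴.
Shear stress varies linearly with radius: τ = T·r/J = 683.8 × 0.0201 / 1.576×10^-6 = 8.720×10^6 Pa.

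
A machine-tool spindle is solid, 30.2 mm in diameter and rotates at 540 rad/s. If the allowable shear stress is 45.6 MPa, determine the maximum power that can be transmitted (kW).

133 kW

J = πd⁴/32 = π(0.0302)⁴/32 = 8.166×10^-8 m⁴.
T_max = τ_allow·J/r = 4.56×10^7 × 8.166×10^-8 / 0.0151 = 246.6 N·m.
ω = 540 rad/s, so P_max = T_max·ω = 1.332×10^5 W.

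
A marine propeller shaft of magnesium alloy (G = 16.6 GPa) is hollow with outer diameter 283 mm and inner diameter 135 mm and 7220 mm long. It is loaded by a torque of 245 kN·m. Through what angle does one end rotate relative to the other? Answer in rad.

0.178 rad

J = π(d_o⁴ − d_i⁴)/32 = π(0.283⁴ − 0.135⁴)/32 = 5.971×10^-4 m⁴.
θ = T·L/(G·J) = 245000 × 7.22 / (16.6×10⁹ × 5.971×10^-4) = 0.1785 rad.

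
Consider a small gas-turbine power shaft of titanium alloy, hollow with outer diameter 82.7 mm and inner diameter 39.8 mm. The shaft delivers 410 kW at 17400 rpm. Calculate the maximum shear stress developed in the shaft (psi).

ω = 2π·17400/60 = 1822 rad/s, so T = P/ω = 410×10³ / 1822 = 225.0 N·m.
J = π(d_o⁴ − d_i⁴)/32 = π(0.0827⁴ − 0.0398⁴)/32 = 4.346×10^-6 m⁴.
τ_max = T·r/J = 225.0 × 0.0414 / 4.346×10^-6 = 2.141×10^6 Pa.

311 psi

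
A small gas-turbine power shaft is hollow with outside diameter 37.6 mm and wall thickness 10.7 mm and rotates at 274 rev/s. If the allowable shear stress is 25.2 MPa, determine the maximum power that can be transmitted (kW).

J = π(d_o⁴ − d_i⁴)/32 = π(0.0376⁴ − 0.0162⁴)/32 = 1.895×10^-7 m⁴.
T_max = τ_allow·J/r = 2.52×10^7 × 1.895×10^-7 / 0.0188 = 254.0 N·m.
ω = 2π·274 = 1722 rad/s, so P_max = T_max·ω = 4.372×10^5 W.

437 kW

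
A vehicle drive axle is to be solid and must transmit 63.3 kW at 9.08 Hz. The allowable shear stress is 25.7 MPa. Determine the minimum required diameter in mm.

60.4 mm

ω = 2π·9.08 = 57.05 rad/s, so T = P/ω = 63.3×10³ / 57.05 = 1110 N·m.
For a solid shaft τ_max = 16T/(πd³), so d = (16T/(π τ_allow))^(1/3) = (16·1110/(π·2.57×10^7))^(1/3) = 0.06036 m.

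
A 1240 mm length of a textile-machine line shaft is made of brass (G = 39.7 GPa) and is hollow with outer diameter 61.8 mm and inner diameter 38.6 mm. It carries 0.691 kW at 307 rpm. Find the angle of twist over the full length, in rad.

5.53e-4 rad

ω = 2π·307/60 = 32.15 rad/s, so T = P/ω = 0.691×10³ / 32.15 = 21.49 N·m.
J = π(d_o⁴ − d_i⁴)/32 = π(0.0618⁴ − 0.0386⁴)/32 = 1.214×10^-6 m⁴.
θ = T·L/(G·J) = 21.49 × 1.24 / (39.7×10⁹ × 1.214×10^-6) = 5.530×10^-4 rad.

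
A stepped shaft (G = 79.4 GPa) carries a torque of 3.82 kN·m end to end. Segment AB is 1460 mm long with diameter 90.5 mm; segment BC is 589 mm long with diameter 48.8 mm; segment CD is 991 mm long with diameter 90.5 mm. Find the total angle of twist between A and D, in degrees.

3.94°

J_AB = π(0.0905)⁴/32 = 6.59×10^-6 m⁴; J_BC = π(0.0488)⁴/32 = 5.57×10^-7 m⁴; J_CD = π(0.0905)⁴/32 = 6.59×10^-6 m⁴.
θ = (T/G)·Σ L_i/J_i = (3820/79.4×10⁹)·(1.46/6.59×10^-6 + 0.589/5.57×10^-7 + 0.991/6.59×10^-6) = 0.06880 rad.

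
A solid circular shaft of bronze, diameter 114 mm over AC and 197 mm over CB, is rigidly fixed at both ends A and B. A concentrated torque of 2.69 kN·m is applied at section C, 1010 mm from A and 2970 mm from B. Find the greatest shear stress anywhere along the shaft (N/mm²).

Compatibility: T_A·a/J_AC = T_B·b/J_CB with T_A + T_B = T₀.
J_AC = 1.66×10^-5 m⁴, J_CB = 1.48×10^-4 m⁴, so T_A = T₀·(J_AC/a)/((J_AC/a)+(J_CB/b)) = 667.1 N·m, T_B = 2023 N·m.
τ in each portion: τ_AC = 2.29×10^6 Pa, τ_CB = 1.35×10^6 Pa; maximum is in AC.
τ_max = T_AC·r/J = 667.1·0.0570/1.66×10^-5 = 2.293×10^6 Pa.

2.29 N/mm²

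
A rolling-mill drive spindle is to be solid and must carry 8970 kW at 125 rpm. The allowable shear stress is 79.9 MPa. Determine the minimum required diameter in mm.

ω = 2π·125/60 = 13.09 rad/s, so T = P/ω = 8970×10³ / 13.09 = 685300 N·m.
For a solid shaft τ_max = 16T/(πd³), so d = (16T/(π τ_allow))^(1/3) = (16·685300/(π·7.99×10^7))^(1/3) = 0.3522 m.

352 mm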